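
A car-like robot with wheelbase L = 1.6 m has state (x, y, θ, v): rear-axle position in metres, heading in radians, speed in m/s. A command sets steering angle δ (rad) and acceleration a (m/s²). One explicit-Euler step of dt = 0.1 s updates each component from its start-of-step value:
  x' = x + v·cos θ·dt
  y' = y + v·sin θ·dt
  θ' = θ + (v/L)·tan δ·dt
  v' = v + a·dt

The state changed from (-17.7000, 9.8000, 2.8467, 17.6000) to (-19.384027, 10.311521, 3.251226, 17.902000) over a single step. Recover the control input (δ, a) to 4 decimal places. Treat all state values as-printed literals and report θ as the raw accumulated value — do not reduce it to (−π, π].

δ = 0.3524, a = 3.0200

a = (v'−v)/dt = (0.302000)/0.1 = 3.0200
Δθ = θ'−θ = 0.404526;  (v·dt/L) = 17.6000·0.1/1.6 = 1.100000
tan δ = Δθ·L/(v·dt) = 0.367751  →  δ = 0.3524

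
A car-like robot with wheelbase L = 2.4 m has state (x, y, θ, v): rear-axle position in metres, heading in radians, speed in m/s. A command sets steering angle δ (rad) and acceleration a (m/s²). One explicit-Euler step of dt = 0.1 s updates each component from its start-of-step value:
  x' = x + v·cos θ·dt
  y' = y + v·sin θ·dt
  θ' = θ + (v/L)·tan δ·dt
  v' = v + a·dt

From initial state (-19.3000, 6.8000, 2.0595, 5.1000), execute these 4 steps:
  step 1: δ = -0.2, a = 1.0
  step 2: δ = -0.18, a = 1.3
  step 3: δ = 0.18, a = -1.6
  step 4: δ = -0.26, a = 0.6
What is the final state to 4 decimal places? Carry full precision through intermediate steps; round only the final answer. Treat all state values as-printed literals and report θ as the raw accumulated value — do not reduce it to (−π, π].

(-20.1975, 8.6754, 1.9601, 5.2300)

after step 1 (δ=-0.2, a=1.0): (-19.539436, 7.250301, 2.016424, 5.200000)
after step 2 (δ=-0.18, a=1.3): (-19.763568, 7.719517, 1.976997, 5.330000)
after step 3 (δ=0.18, a=-1.6): (-19.974169, 8.209146, 2.017410, 5.170000)
after step 4 (δ=-0.26, a=0.6): (-20.197468, 8.675436, 1.960104, 5.230000)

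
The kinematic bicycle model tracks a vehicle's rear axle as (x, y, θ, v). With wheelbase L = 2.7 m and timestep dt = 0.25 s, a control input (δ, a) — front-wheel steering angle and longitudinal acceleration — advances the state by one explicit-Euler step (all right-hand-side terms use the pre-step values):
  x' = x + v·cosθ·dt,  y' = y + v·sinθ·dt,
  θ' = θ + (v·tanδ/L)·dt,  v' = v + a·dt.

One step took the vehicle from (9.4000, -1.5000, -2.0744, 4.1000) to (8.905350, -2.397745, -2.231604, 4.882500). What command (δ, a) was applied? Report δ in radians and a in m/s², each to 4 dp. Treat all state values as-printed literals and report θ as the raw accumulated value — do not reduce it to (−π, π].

a = (v'−v)/dt = (0.782500)/0.25 = 3.1300
Δθ = θ'−θ = -0.157204;  (v·dt/L) = 4.1000·0.25/2.7 = 0.379630
tan δ = Δθ·L/(v·dt) = -0.414098  →  δ = -0.3926

δ = -0.3926, a = 3.1300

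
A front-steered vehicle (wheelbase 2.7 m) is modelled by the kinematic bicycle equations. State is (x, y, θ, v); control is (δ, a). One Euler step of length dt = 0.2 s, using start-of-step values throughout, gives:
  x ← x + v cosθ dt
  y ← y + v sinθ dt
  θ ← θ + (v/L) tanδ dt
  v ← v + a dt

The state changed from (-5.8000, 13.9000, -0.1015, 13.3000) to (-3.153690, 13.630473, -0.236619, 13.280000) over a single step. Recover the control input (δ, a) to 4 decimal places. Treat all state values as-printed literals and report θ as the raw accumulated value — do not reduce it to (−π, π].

δ = -0.1363, a = -0.1000

a = (v'−v)/dt = (-0.020000)/0.2 = -0.1000
Δθ = θ'−θ = -0.135119;  (v·dt/L) = 13.3000·0.2/2.7 = 0.985185
tan δ = Δθ·L/(v·dt) = -0.137151  →  δ = -0.1363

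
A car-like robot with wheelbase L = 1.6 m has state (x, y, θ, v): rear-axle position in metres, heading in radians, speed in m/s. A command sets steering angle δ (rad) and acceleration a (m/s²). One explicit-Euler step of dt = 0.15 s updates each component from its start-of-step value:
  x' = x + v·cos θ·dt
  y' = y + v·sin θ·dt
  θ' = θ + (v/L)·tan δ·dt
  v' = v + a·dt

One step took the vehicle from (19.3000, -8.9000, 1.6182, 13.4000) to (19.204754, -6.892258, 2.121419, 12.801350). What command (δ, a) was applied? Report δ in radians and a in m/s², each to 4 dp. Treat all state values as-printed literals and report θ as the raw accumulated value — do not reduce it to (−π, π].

δ = 0.3810, a = -3.9910

a = (v'−v)/dt = (-0.598650)/0.15 = -3.9910
Δθ = θ'−θ = 0.503219;  (v·dt/L) = 13.4000·0.15/1.6 = 1.256250
tan δ = Δθ·L/(v·dt) = 0.400572  →  δ = 0.3810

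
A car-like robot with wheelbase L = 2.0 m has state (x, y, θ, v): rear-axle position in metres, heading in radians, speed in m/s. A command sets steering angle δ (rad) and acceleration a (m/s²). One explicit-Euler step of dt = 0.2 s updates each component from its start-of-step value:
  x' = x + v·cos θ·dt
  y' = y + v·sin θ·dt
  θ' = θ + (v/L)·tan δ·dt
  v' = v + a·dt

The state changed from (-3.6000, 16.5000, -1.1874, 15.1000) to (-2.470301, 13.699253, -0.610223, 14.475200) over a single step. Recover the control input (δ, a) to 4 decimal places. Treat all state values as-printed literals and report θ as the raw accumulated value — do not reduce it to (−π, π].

a = (v'−v)/dt = (-0.624800)/0.2 = -3.1240
Δθ = θ'−θ = 0.577177;  (v·dt/L) = 15.1000·0.2/2.0 = 1.510000
tan δ = Δθ·L/(v·dt) = 0.382236  →  δ = 0.3651

δ = 0.3651, a = -3.1240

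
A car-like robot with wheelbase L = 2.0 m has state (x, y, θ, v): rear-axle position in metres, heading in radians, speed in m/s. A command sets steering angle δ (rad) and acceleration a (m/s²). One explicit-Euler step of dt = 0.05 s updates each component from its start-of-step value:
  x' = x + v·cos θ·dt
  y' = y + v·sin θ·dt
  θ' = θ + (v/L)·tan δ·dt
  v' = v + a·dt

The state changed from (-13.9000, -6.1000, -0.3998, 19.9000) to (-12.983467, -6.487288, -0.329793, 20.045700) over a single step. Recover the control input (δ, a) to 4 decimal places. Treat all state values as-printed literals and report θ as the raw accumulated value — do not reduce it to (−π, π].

δ = 0.1398, a = 2.9140

a = (v'−v)/dt = (0.145700)/0.05 = 2.9140
Δθ = θ'−θ = 0.070007;  (v·dt/L) = 19.9000·0.05/2.0 = 0.497500
tan δ = Δθ·L/(v·dt) = 0.140718  →  δ = 0.1398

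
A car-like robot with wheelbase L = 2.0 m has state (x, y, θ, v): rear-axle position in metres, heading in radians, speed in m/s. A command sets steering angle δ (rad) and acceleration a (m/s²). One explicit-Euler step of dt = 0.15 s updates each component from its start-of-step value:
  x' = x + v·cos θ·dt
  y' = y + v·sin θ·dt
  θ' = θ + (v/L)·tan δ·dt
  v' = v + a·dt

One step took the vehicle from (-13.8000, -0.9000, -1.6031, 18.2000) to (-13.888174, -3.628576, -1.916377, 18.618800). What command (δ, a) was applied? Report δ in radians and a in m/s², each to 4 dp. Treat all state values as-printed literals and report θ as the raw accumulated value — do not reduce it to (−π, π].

δ = -0.2256, a = 2.7920

a = (v'−v)/dt = (0.418800)/0.15 = 2.7920
Δθ = θ'−θ = -0.313277;  (v·dt/L) = 18.2000·0.15/2.0 = 1.365000
tan δ = Δθ·L/(v·dt) = -0.229507  →  δ = -0.2256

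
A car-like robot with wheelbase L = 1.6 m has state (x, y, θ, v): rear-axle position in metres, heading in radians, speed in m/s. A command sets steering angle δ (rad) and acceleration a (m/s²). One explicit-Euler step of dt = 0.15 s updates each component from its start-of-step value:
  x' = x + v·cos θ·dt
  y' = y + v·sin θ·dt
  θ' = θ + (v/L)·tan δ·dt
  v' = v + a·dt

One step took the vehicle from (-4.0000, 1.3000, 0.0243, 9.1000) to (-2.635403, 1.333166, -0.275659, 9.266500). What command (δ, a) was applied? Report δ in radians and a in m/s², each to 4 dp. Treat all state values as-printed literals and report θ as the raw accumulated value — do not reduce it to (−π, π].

a = (v'−v)/dt = (0.166500)/0.15 = 1.1100
Δθ = θ'−θ = -0.299959;  (v·dt/L) = 9.1000·0.15/1.6 = 0.853125
tan δ = Δθ·L/(v·dt) = -0.351600  →  δ = -0.3381

δ = -0.3381, a = 1.1100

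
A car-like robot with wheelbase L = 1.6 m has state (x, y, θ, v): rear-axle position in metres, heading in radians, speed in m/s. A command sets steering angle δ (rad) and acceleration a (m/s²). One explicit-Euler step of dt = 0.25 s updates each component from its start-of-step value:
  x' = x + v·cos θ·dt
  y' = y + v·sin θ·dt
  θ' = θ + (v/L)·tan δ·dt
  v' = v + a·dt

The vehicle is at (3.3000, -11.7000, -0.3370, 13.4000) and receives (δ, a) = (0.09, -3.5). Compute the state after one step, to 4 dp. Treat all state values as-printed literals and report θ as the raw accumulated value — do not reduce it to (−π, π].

(6.4616, -12.8077, -0.1481, 12.5250)

x' = 3.3000 + 13.4000·cos(-0.3370)·0.25 = 6.4616
y' = -11.7000 + 13.4000·sin(-0.3370)·0.25 = -12.8077
θ' = -0.3370 + (13.4000/1.6)·tan(0.09)·0.25 = -0.1481
v' = 13.4000 − 3.5000·0.25 = 12.5250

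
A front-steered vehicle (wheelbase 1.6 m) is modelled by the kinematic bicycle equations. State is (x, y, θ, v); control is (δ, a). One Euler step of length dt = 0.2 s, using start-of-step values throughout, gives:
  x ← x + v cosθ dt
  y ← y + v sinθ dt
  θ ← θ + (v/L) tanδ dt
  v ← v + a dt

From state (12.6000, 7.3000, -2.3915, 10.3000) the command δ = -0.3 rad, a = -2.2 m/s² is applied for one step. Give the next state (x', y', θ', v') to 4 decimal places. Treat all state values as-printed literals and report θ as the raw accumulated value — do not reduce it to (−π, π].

x' = 12.6000 + 10.3000·cos(-2.3915)·0.2 = 11.0929
y' = 7.3000 + 10.3000·sin(-2.3915)·0.2 = 5.8957
θ' = -2.3915 + (10.3000/1.6)·tan(-0.3)·0.2 = -2.7898
v' = 10.3000 − 2.2000·0.2 = 9.8600

(11.0929, 5.8957, -2.7898, 9.8600)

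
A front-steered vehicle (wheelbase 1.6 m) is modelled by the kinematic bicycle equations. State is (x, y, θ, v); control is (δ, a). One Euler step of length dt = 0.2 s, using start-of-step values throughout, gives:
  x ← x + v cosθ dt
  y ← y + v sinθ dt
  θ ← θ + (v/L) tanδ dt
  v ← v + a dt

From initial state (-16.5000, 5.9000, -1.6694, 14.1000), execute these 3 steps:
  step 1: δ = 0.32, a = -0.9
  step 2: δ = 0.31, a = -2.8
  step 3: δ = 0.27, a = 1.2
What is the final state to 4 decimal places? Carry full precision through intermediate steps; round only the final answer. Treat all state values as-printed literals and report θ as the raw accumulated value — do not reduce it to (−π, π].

(-13.1704, -0.7147, -0.0658, 13.6000)

after step 1 (δ=0.32, a=-0.9): (-16.777612, 3.093698, -1.085326, 13.920000)
after step 2 (δ=0.31, a=-2.8): (-15.478530, 0.631373, -0.527956, 13.360000)
after step 3 (δ=0.27, a=1.2): (-13.170354, -0.714697, -0.065770, 13.600000)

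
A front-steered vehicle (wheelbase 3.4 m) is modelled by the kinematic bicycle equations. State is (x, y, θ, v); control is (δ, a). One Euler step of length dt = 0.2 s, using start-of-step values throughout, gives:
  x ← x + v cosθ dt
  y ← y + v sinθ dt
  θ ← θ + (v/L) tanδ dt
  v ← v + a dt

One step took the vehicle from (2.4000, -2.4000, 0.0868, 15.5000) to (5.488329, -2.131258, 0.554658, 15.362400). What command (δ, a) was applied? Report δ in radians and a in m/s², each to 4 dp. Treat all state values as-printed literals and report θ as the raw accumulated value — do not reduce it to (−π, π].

a = (v'−v)/dt = (-0.137600)/0.2 = -0.6880
Δθ = θ'−θ = 0.467858;  (v·dt/L) = 15.5000·0.2/3.4 = 0.911765
tan δ = Δθ·L/(v·dt) = 0.513135  →  δ = 0.4741

δ = 0.4741, a = -0.6880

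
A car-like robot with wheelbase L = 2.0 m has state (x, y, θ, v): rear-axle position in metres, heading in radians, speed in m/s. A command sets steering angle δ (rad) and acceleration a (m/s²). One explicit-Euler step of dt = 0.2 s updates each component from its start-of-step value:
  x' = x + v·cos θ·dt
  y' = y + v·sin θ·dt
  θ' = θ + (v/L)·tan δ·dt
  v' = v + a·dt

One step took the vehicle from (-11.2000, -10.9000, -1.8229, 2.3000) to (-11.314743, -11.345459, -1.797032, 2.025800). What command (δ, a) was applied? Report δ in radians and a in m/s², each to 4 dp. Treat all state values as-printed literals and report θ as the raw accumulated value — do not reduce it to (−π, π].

a = (v'−v)/dt = (-0.274200)/0.2 = -1.3710
Δθ = θ'−θ = 0.025868;  (v·dt/L) = 2.3000·0.2/2.0 = 0.230000
tan δ = Δθ·L/(v·dt) = 0.112470  →  δ = 0.1120

δ = 0.1120, a = -1.3710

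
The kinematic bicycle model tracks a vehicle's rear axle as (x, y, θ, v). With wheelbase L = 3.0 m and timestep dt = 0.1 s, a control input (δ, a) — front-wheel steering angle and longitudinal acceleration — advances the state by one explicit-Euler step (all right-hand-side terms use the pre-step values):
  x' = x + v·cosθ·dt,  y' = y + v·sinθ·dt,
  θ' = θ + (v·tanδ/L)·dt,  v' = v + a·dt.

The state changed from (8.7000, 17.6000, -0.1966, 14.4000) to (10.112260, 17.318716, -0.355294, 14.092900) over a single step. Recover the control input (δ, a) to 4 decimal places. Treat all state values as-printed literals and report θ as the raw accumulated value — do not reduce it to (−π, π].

δ = -0.3193, a = -3.0710

a = (v'−v)/dt = (-0.307100)/0.1 = -3.0710
Δθ = θ'−θ = -0.158694;  (v·dt/L) = 14.4000·0.1/3.0 = 0.480000
tan δ = Δθ·L/(v·dt) = -0.330612  →  δ = -0.3193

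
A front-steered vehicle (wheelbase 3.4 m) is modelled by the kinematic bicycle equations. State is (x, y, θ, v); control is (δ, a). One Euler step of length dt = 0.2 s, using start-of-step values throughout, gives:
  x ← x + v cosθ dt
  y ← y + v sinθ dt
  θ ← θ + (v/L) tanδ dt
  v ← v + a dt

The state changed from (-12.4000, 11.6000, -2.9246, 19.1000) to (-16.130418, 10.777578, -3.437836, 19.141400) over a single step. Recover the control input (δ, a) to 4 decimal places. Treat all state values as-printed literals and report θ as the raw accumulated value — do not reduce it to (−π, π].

δ = -0.4285, a = 0.2070

a = (v'−v)/dt = (0.041400)/0.2 = 0.2070
Δθ = θ'−θ = -0.513236;  (v·dt/L) = 19.1000·0.2/3.4 = 1.123529
tan δ = Δθ·L/(v·dt) = -0.456807  →  δ = -0.4285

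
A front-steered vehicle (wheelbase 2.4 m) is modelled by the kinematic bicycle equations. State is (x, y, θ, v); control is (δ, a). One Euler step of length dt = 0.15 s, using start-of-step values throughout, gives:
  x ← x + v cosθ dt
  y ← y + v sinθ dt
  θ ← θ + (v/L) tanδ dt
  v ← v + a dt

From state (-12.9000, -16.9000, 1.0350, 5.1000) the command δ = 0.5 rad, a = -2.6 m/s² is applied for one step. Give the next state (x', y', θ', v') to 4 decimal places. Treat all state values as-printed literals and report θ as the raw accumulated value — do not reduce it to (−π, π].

x' = -12.9000 + 5.1000·cos(1.0350)·0.15 = -12.5094
y' = -16.9000 + 5.1000·sin(1.0350)·0.15 = -16.2422
θ' = 1.0350 + (5.1000/2.4)·tan(0.5)·0.15 = 1.2091
v' = 5.1000 − 2.6000·0.15 = 4.7100

(-12.5094, -16.2422, 1.2091, 4.7100)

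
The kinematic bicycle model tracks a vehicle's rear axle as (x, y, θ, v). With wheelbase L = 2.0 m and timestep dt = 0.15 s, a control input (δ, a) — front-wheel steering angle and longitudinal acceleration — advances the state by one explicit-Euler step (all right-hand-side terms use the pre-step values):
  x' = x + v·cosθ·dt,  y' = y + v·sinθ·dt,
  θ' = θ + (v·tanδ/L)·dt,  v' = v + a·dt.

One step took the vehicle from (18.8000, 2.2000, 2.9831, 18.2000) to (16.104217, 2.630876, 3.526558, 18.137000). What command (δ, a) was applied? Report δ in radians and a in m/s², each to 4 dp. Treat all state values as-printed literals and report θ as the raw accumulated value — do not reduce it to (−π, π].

δ = 0.3789, a = -0.4200

a = (v'−v)/dt = (-0.063000)/0.15 = -0.4200
Δθ = θ'−θ = 0.543458;  (v·dt/L) = 18.2000·0.15/2.0 = 1.365000
tan δ = Δθ·L/(v·dt) = 0.398138  →  δ = 0.3789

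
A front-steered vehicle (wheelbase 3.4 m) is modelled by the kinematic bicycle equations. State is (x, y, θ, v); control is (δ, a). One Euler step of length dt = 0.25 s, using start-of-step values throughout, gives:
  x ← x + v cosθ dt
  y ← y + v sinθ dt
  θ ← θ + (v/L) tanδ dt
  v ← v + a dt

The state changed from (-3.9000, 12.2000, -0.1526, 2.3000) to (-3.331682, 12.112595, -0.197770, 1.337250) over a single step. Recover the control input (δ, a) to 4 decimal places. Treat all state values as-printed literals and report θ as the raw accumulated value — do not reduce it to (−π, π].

δ = -0.2610, a = -3.8510

a = (v'−v)/dt = (-0.962750)/0.25 = -3.8510
Δθ = θ'−θ = -0.045170;  (v·dt/L) = 2.3000·0.25/3.4 = 0.169118
tan δ = Δθ·L/(v·dt) = -0.267092  →  δ = -0.2610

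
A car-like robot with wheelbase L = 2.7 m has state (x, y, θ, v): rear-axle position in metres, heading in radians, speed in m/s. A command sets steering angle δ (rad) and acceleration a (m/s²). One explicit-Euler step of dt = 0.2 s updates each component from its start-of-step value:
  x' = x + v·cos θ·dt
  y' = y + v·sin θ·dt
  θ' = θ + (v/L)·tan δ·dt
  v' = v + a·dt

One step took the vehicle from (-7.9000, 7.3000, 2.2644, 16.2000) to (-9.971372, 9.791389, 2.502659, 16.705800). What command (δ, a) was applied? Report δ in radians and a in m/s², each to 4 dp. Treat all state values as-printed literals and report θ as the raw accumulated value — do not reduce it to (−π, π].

a = (v'−v)/dt = (0.505800)/0.2 = 2.5290
Δθ = θ'−θ = 0.238259;  (v·dt/L) = 16.2000·0.2/2.7 = 1.200000
tan δ = Δθ·L/(v·dt) = 0.198549  →  δ = 0.1960

δ = 0.1960, a = 2.5290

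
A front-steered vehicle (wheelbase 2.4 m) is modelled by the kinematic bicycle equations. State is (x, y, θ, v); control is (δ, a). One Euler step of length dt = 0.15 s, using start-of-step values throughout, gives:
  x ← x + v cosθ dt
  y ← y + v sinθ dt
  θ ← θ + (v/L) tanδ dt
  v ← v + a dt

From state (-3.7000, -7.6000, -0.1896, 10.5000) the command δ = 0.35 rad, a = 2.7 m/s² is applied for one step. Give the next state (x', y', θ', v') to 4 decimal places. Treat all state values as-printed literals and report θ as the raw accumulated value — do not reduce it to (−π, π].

x' = -3.7000 + 10.5000·cos(-0.1896)·0.15 = -2.1532
y' = -7.6000 + 10.5000·sin(-0.1896)·0.15 = -7.8968
θ' = -0.1896 + (10.5000/2.4)·tan(0.35)·0.15 = 0.0499
v' = 10.5000 + 2.7000·0.15 = 10.9050

(-2.1532, -7.8968, 0.0499, 10.9050)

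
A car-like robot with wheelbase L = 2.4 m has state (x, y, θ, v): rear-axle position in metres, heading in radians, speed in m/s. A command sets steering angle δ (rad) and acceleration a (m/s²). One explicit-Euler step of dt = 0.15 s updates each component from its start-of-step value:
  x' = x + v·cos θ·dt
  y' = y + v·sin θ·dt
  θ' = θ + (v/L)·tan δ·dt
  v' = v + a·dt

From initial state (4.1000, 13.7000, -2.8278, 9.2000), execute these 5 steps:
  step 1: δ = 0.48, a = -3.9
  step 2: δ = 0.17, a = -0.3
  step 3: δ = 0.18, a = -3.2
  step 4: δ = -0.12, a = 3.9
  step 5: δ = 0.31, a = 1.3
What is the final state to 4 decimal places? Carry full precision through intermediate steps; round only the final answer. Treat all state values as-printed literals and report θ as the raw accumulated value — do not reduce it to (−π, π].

after step 1 (δ=0.48, a=-3.9): (2.787386, 13.274038, -2.528449, 8.615000)
after step 2 (δ=0.17, a=-0.3): (1.730528, 12.530423, -2.436022, 8.570000)
after step 3 (δ=0.18, a=-3.2): (0.751952, 11.696818, -2.338555, 8.090000)
after step 4 (δ=-0.12, a=3.9): (-0.090853, 10.823742, -2.399523, 8.675000)
after step 5 (δ=0.31, a=1.3): (-1.049967, 9.944338, -2.225845, 8.870000)

(-1.0500, 9.9443, -2.2258, 8.8700)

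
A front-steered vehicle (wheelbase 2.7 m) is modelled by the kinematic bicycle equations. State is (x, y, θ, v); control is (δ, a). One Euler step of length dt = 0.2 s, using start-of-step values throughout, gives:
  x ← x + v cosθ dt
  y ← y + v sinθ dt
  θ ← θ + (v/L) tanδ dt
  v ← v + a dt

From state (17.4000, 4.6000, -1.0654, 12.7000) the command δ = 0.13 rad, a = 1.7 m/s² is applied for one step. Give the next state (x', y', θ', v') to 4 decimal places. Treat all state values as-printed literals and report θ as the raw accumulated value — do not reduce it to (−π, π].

x' = 17.4000 + 12.7000·cos(-1.0654)·0.2 = 18.6298
y' = 4.6000 + 12.7000·sin(-1.0654)·0.2 = 2.3775
θ' = -1.0654 + (12.7000/2.7)·tan(0.13)·0.2 = -0.9424
v' = 12.7000 + 1.7000·0.2 = 13.0400

(18.6298, 2.3775, -0.9424, 13.0400)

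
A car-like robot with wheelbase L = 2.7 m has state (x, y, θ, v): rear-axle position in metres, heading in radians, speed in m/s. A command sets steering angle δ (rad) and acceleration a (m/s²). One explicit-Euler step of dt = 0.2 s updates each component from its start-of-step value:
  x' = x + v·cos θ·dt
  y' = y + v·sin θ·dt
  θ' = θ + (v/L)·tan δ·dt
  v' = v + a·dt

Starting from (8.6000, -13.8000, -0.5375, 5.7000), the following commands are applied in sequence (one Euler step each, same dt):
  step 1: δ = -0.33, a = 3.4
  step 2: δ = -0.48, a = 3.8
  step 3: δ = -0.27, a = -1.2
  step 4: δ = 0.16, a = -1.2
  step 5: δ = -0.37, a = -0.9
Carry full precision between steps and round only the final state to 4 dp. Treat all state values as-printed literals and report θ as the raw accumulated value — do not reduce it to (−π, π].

(12.8112, -18.6599, -1.1834, 6.4800)

after step 1 (δ=-0.33, a=3.4): (9.579250, -14.383669, -0.682122, 6.380000)
after step 2 (δ=-0.48, a=3.8): (10.569728, -15.188112, -0.928158, 7.140000)
after step 3 (δ=-0.27, a=-1.2): (11.425542, -16.331251, -1.074533, 6.900000)
after step 4 (δ=0.16, a=-1.2): (12.082620, -17.544779, -0.992050, 6.660000)
after step 5 (δ=-0.37, a=-0.9): (12.811190, -18.659861, -1.183396, 6.480000)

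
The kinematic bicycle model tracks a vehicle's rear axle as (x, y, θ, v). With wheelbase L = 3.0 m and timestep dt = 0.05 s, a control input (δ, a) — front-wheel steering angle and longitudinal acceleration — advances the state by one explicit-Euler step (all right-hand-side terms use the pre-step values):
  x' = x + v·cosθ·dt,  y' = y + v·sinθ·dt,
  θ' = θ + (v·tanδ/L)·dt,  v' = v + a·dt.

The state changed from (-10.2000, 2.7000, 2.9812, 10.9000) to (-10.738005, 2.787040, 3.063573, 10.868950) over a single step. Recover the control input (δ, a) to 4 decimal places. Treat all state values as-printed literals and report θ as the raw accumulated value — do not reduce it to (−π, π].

a = (v'−v)/dt = (-0.031050)/0.05 = -0.6210
Δθ = θ'−θ = 0.082373;  (v·dt/L) = 10.9000·0.05/3.0 = 0.181667
tan δ = Δθ·L/(v·dt) = 0.453429  →  δ = 0.4257

δ = 0.4257, a = -0.6210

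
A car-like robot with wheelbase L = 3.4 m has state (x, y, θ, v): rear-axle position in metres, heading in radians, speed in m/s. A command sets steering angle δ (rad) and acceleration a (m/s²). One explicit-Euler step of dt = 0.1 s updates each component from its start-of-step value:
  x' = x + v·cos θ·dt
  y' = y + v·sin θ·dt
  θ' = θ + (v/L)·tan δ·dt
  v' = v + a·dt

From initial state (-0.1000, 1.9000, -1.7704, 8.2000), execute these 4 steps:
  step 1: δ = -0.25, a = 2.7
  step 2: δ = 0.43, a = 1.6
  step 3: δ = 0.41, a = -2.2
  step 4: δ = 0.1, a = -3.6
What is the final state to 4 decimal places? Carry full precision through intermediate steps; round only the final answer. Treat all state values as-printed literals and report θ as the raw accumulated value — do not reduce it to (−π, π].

after step 1 (δ=-0.25, a=2.7): (-0.262590, 1.096281, -1.831982, 8.470000)
after step 2 (δ=0.43, a=1.6): (-0.481308, 0.278007, -1.717732, 8.630000)
after step 3 (δ=0.41, a=-2.2): (-0.607658, -0.575693, -1.607412, 8.410000)
after step 4 (δ=0.1, a=-3.6): (-0.638445, -1.416129, -1.582594, 8.050000)

(-0.6384, -1.4161, -1.5826, 8.0500)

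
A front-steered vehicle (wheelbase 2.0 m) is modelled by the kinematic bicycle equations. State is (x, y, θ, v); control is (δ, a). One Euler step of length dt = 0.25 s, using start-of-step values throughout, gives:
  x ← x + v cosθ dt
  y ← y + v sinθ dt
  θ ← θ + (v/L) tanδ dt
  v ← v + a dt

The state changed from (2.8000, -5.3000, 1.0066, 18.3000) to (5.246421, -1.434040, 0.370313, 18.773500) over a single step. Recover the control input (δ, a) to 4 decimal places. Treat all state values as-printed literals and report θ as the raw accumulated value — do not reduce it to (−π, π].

δ = -0.2713, a = 1.8940

a = (v'−v)/dt = (0.473500)/0.25 = 1.8940
Δθ = θ'−θ = -0.636287;  (v·dt/L) = 18.3000·0.25/2.0 = 2.287500
tan δ = Δθ·L/(v·dt) = -0.278158  →  δ = -0.2713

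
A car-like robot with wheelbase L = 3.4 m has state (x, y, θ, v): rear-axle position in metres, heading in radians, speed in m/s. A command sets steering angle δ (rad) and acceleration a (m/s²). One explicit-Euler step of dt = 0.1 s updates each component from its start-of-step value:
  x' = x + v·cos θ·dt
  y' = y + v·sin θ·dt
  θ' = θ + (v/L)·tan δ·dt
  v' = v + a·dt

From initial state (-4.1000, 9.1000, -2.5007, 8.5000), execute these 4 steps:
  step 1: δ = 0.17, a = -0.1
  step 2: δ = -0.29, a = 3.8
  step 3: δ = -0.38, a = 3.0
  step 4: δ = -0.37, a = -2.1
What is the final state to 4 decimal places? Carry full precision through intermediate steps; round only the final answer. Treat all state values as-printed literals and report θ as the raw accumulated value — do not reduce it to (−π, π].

after step 1 (δ=0.17, a=-0.1): (-4.781328, 8.591775, -2.457786, 8.490000)
after step 2 (δ=-0.29, a=3.8): (-5.439450, 8.055421, -2.532301, 8.870000)
after step 3 (δ=-0.38, a=3.0): (-6.166838, 7.547803, -2.636501, 9.170000)
after step 4 (δ=-0.37, a=-2.1): (-6.969332, 7.104078, -2.741110, 8.960000)

(-6.9693, 7.1041, -2.7411, 8.9600)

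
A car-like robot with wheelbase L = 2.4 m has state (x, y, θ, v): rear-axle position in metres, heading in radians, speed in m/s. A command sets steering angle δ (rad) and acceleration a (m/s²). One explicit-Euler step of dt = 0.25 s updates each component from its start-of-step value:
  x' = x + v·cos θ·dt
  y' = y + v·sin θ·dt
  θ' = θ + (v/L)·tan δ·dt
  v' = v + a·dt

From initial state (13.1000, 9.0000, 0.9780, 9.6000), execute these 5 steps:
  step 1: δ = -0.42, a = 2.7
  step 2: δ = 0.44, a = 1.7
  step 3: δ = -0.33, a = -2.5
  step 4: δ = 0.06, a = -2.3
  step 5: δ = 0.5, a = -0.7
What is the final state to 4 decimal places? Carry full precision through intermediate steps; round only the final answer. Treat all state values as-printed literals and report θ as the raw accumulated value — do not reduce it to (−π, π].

after step 1 (δ=-0.42, a=2.7): (14.440838, 10.990516, 0.531427, 10.275000)
after step 2 (δ=0.44, a=1.7): (16.655318, 12.292267, 1.035310, 10.700000)
after step 3 (δ=-0.33, a=-2.5): (18.020262, 14.592822, 0.653537, 10.075000)
after step 4 (δ=0.06, a=-2.3): (20.019994, 16.124218, 0.716582, 9.500000)
after step 5 (δ=0.5, a=-0.7): (21.810875, 17.684144, 1.257193, 9.325000)

(21.8109, 17.6841, 1.2572, 9.3250)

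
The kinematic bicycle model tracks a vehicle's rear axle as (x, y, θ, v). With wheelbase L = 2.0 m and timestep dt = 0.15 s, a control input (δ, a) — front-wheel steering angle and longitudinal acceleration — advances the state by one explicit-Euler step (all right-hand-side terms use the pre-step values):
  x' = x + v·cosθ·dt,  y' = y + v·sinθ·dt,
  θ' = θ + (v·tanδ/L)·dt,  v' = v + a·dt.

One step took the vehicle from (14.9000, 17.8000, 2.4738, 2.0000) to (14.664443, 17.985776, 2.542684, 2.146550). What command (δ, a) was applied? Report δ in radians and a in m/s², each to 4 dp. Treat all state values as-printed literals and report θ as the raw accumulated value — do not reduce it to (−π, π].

a = (v'−v)/dt = (0.146550)/0.15 = 0.9770
Δθ = θ'−θ = 0.068884;  (v·dt/L) = 2.0000·0.15/2.0 = 0.150000
tan δ = Δθ·L/(v·dt) = 0.459227  →  δ = 0.4305

δ = 0.4305, a = 0.9770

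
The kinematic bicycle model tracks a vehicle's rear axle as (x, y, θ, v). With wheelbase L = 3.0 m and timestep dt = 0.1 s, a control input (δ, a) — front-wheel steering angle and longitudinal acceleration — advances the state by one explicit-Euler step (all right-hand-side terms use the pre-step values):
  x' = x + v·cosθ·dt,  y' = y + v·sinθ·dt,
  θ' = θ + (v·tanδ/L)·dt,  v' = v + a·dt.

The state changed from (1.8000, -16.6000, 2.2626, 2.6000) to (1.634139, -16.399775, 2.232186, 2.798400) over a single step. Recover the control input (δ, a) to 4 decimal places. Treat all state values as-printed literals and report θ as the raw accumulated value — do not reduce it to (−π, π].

δ = -0.3375, a = 1.9840

a = (v'−v)/dt = (0.198400)/0.1 = 1.9840
Δθ = θ'−θ = -0.030414;  (v·dt/L) = 2.6000·0.1/3.0 = 0.086667
tan δ = Δθ·L/(v·dt) = -0.350931  →  δ = -0.3375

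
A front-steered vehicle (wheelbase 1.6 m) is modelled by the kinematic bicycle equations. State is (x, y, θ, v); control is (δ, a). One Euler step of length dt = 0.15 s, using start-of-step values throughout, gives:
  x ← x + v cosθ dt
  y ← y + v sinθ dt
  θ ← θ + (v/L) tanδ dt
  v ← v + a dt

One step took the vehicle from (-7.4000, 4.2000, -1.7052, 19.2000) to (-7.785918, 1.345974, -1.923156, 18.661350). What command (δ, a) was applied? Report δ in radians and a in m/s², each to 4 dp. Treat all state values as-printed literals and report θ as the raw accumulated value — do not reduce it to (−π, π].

δ = -0.1205, a = -3.5910

a = (v'−v)/dt = (-0.538650)/0.15 = -3.5910
Δθ = θ'−θ = -0.217956;  (v·dt/L) = 19.2000·0.15/1.6 = 1.800000
tan δ = Δθ·L/(v·dt) = -0.121087  →  δ = -0.1205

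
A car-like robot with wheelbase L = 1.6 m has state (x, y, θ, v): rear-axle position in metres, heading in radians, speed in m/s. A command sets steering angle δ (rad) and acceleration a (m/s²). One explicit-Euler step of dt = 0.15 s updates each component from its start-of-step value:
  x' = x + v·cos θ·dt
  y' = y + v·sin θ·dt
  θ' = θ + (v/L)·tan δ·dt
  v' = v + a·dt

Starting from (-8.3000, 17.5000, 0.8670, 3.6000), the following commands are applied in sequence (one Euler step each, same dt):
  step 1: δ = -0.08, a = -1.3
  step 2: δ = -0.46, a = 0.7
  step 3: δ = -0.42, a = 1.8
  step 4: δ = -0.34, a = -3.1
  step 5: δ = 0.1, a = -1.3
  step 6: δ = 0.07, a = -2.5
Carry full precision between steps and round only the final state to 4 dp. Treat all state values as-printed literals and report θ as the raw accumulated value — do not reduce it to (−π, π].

(-5.8336, 19.3104, 0.4612, 2.7450)

after step 1 (δ=-0.08, a=-1.3): (-7.950557, 17.911691, 0.839942, 3.405000)
after step 2 (δ=-0.46, a=0.7): (-7.609628, 18.291998, 0.681786, 3.510000)
after step 3 (δ=-0.42, a=1.8): (-7.200828, 18.623788, 0.534835, 3.780000)
after step 4 (δ=-0.34, a=-3.1): (-6.713008, 18.912788, 0.409480, 3.315000)
after step 5 (δ=0.1, a=-1.3): (-6.256867, 19.110759, 0.440662, 3.120000)
after step 6 (δ=0.07, a=-2.5): (-5.833575, 19.310379, 0.461171, 2.745000)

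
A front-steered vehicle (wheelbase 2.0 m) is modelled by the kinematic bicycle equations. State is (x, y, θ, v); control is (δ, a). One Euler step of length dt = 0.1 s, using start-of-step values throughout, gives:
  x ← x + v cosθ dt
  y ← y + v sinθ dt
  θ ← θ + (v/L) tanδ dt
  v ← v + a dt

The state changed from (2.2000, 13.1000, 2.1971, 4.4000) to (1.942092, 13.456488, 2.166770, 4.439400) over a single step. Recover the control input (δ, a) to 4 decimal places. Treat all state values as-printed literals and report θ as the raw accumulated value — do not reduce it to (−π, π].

a = (v'−v)/dt = (0.039400)/0.1 = 0.3940
Δθ = θ'−θ = -0.030330;  (v·dt/L) = 4.4000·0.1/2.0 = 0.220000
tan δ = Δθ·L/(v·dt) = -0.137864  →  δ = -0.1370

δ = -0.1370, a = 0.3940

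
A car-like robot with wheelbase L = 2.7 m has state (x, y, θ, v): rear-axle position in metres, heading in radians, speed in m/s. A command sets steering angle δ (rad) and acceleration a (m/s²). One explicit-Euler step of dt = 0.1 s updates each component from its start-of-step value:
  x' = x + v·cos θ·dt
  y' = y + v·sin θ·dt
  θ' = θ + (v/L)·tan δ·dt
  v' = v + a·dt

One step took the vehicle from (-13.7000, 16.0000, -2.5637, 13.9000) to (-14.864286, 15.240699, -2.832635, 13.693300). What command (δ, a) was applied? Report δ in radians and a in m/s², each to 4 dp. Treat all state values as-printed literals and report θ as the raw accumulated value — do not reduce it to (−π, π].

δ = -0.4814, a = -2.0670

a = (v'−v)/dt = (-0.206700)/0.1 = -2.0670
Δθ = θ'−θ = -0.268935;  (v·dt/L) = 13.9000·0.1/2.7 = 0.514815
tan δ = Δθ·L/(v·dt) = -0.522392  →  δ = -0.4814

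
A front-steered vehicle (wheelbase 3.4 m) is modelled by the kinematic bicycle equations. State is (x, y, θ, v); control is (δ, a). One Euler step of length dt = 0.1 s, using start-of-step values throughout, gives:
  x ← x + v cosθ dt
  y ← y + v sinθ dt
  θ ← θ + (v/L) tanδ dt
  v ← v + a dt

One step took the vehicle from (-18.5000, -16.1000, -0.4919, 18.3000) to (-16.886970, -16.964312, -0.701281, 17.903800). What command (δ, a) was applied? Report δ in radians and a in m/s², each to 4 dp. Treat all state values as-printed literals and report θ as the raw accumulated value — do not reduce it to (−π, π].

δ = -0.3710, a = -3.9620

a = (v'−v)/dt = (-0.396200)/0.1 = -3.9620
Δθ = θ'−θ = -0.209381;  (v·dt/L) = 18.3000·0.1/3.4 = 0.538235
tan δ = Δθ·L/(v·dt) = -0.389014  →  δ = -0.3710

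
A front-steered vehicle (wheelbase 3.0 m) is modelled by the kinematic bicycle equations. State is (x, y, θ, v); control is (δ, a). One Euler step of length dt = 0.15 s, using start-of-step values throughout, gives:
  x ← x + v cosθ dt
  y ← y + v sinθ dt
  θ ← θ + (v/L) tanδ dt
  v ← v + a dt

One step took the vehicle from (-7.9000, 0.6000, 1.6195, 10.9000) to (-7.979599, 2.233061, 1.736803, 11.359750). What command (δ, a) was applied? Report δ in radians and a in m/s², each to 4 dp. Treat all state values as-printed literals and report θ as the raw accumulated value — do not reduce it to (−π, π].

δ = 0.2120, a = 3.0650

a = (v'−v)/dt = (0.459750)/0.15 = 3.0650
Δθ = θ'−θ = 0.117303;  (v·dt/L) = 10.9000·0.15/3.0 = 0.545000
tan δ = Δθ·L/(v·dt) = 0.215235  →  δ = 0.2120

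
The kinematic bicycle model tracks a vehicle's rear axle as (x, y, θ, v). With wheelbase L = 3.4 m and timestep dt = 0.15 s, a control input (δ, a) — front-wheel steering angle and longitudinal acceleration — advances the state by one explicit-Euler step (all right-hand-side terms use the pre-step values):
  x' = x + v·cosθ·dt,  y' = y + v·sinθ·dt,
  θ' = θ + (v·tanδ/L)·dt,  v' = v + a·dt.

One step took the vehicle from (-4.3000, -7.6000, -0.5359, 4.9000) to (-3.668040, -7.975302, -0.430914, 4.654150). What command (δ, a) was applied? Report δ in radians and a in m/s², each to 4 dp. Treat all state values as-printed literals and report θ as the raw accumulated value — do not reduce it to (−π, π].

a = (v'−v)/dt = (-0.245850)/0.15 = -1.6390
Δθ = θ'−θ = 0.104986;  (v·dt/L) = 4.9000·0.15/3.4 = 0.216176
tan δ = Δθ·L/(v·dt) = 0.485650  →  δ = 0.4521

δ = 0.4521, a = -1.6390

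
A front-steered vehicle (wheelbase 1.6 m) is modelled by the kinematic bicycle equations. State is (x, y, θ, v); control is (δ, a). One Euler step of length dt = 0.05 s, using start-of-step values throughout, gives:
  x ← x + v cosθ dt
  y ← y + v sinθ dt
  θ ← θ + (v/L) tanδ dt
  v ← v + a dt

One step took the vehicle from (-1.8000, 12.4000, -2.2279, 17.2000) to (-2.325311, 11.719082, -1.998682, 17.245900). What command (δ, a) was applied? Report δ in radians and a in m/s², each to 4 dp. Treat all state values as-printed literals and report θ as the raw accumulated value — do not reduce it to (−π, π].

δ = 0.4031, a = 0.9180

a = (v'−v)/dt = (0.045900)/0.05 = 0.9180
Δθ = θ'−θ = 0.229218;  (v·dt/L) = 17.2000·0.05/1.6 = 0.537500
tan δ = Δθ·L/(v·dt) = 0.426452  →  δ = 0.4031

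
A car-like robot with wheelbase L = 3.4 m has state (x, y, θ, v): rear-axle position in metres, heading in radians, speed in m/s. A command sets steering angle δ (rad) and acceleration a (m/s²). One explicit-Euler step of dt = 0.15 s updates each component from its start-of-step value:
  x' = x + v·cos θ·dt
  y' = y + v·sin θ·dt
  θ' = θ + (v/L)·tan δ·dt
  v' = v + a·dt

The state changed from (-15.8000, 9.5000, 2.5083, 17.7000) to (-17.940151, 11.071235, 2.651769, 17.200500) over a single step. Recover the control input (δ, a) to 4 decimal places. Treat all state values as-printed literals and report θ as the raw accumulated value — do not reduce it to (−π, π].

δ = 0.1817, a = -3.3300

a = (v'−v)/dt = (-0.499500)/0.15 = -3.3300
Δθ = θ'−θ = 0.143469;  (v·dt/L) = 17.7000·0.15/3.4 = 0.780882
tan δ = Δθ·L/(v·dt) = 0.183727  →  δ = 0.1817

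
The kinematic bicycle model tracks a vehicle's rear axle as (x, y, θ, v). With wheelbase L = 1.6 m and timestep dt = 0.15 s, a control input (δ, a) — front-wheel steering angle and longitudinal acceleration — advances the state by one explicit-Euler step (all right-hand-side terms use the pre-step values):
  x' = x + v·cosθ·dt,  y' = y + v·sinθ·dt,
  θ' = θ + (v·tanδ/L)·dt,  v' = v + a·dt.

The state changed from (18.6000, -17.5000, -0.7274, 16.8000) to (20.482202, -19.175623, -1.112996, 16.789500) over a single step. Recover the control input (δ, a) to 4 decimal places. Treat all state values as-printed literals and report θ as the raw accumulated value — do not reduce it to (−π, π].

δ = -0.2401, a = -0.0700

a = (v'−v)/dt = (-0.010500)/0.15 = -0.0700
Δθ = θ'−θ = -0.385596;  (v·dt/L) = 16.8000·0.15/1.6 = 1.575000
tan δ = Δθ·L/(v·dt) = -0.244823  →  δ = -0.2401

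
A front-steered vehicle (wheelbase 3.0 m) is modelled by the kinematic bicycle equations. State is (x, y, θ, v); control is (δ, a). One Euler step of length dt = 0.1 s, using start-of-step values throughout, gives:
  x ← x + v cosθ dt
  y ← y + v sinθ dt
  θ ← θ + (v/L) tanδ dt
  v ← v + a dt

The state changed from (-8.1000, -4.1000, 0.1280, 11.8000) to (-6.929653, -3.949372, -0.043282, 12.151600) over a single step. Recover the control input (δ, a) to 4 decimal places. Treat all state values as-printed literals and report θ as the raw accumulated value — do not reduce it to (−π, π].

a = (v'−v)/dt = (0.351600)/0.1 = 3.5160
Δθ = θ'−θ = -0.171282;  (v·dt/L) = 11.8000·0.1/3.0 = 0.393333
tan δ = Δθ·L/(v·dt) = -0.435463  →  δ = -0.4107

δ = -0.4107, a = 3.5160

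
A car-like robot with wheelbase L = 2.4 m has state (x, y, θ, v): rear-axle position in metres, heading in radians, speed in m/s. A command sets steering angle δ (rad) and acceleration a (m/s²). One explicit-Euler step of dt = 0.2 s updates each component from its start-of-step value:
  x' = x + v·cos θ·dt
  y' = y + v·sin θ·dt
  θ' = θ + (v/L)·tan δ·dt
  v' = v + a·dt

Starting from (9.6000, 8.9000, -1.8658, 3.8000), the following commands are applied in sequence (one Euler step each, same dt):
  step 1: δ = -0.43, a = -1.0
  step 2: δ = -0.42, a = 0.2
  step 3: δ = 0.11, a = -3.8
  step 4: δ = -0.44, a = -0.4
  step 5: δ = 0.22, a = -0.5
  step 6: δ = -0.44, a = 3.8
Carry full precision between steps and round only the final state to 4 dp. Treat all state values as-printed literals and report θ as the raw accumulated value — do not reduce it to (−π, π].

after step 1 (δ=-0.43, a=-1.0): (9.379035, 8.172831, -2.011030, 3.600000)
after step 2 (δ=-0.42, a=0.2): (9.072206, 7.521482, -2.145002, 3.640000)
after step 3 (δ=0.11, a=-3.8): (8.676780, 6.910235, -2.111500, 2.880000)
after step 4 (δ=-0.44, a=-0.4): (8.380290, 6.416404, -2.224487, 2.800000)
after step 5 (δ=0.22, a=-0.5): (8.039743, 5.971850, -2.172309, 2.700000)
after step 6 (δ=-0.44, a=3.8): (7.734162, 5.526631, -2.278235, 3.460000)

(7.7342, 5.5266, -2.2782, 3.4600)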